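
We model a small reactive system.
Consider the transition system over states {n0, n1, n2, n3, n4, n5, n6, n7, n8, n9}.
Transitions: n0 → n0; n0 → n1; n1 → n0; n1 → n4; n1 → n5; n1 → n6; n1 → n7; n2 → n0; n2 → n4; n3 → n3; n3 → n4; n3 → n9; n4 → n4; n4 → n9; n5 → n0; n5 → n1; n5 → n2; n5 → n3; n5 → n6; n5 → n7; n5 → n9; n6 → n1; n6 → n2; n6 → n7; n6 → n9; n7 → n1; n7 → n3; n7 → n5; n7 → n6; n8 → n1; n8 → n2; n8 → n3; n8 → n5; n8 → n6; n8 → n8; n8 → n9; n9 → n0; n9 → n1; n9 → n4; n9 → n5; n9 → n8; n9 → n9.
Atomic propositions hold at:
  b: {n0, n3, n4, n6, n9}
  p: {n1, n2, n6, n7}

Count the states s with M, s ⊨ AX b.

Sat(AX b) = {s : every successor in {n0, n3, n4, n6, n9}} = {n2, n3, n4}
|Sat(AX b)| = |{n2, n3, n4}| = 3.

3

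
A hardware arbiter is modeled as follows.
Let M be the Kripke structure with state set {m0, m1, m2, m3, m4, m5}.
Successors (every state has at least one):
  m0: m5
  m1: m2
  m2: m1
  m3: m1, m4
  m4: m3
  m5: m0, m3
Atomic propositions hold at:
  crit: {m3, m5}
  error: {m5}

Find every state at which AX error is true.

Sat(AX error) = {s : every successor in {m5}} = {m0}

{m0}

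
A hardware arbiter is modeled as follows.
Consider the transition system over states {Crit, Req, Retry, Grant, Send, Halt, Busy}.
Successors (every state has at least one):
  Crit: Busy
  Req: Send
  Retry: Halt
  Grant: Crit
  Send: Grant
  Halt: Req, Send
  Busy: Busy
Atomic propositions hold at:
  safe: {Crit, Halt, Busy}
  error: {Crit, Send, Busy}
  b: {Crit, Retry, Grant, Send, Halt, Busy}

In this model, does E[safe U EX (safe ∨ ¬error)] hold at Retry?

Yes

Sat(¬error) = {Req, Retry, Grant, Halt}
Sat(safe ∨ ¬error) = {Crit, Req, Retry, Grant, Halt, Busy}
Sat(EX (safe ∨ ¬error)) = {s : some successor in {Crit, Req, Retry, Grant, Halt, Busy}} = {Crit, Retry, Grant, Send, Halt, Busy}
E[safe U EX (safe ∨ ¬error)]: least fixpoint, start Z0 = Sat(EX (safe ∨ ¬error)) = {Crit, Retry, Grant, Send, Halt, Busy}, add states in Sat(safe) with some successor in Z. Already a fixed point.
Sat(E[safe U EX (safe ∨ ¬error)]) = {Crit, Retry, Grant, Send, Halt, Busy}
Retry ∈ Sat(E[safe U EX (safe ∨ ¬error)]) = {Crit, Retry, Grant, Send, Halt, Busy}, so the formula holds at Retry.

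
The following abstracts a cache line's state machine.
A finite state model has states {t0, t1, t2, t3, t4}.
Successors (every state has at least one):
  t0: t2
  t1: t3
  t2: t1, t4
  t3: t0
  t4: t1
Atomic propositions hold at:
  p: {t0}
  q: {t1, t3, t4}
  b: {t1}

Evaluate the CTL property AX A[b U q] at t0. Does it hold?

A[b U q]: least fixpoint, start Z0 = Sat(q) = {t1, t3, t4}, add states in Sat(b) with every successor in Z. Already a fixed point.
Sat(A[b U q]) = {t1, t3, t4}
Sat(AX A[b U q]) = {s : every successor in {t1, t3, t4}} = {t1, t2, t4}
t0 ∉ Sat(AX A[b U q]) = {t1, t2, t4}, so the formula does not hold at t0.

No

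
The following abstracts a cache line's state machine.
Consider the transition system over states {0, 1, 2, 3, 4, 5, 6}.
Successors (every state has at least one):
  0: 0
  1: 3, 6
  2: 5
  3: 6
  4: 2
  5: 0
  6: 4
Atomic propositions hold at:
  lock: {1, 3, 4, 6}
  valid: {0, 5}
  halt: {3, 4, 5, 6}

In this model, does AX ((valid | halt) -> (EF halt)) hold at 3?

Yes

Sat(valid | halt) = {0, 3, 4, 5, 6}
EF halt: least fixpoint, start Z0 = {3, 4, 5, 6}, add states with some successor in Z. Z1 = {1, 2, 3, 4, 5, 6}; fixed.
Sat(EF halt) = {1, 2, 3, 4, 5, 6}
Sat((valid | halt) -> (EF halt)) = {1, 2, 3, 4, 5, 6}
Sat(AX ((valid | halt) -> (EF halt))) = {s : every successor in {1, 2, 3, 4, 5, 6}} = {1, 2, 3, 4, 6}
3 ∈ Sat(AX ((valid | halt) -> (EF halt))) = {1, 2, 3, 4, 6}, so the formula holds at 3.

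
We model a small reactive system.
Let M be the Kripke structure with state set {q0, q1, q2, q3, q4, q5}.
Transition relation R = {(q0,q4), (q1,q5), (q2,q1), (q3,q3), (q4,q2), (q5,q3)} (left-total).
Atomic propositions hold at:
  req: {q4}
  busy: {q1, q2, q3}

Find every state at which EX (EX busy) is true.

{q0, q1, q3, q4, q5}

Sat(EX busy) = {s : some successor in {q1, q2, q3}} = {q2, q3, q4, q5}
Sat(EX (EX busy)) = {s : some successor in {q2, q3, q4, q5}} = {q0, q1, q3, q4, q5}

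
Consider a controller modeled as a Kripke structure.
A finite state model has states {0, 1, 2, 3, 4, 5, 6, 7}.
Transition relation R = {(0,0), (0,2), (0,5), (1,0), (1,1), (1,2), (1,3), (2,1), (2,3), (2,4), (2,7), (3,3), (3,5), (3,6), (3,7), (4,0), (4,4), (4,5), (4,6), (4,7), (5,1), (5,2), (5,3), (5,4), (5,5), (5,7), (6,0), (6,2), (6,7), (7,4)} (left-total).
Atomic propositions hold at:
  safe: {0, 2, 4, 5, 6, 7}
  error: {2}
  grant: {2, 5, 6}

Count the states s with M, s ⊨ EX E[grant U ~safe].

7

Sat(~safe) = {1, 3}
E[grant U ~safe]: least fixpoint, start Z0 = Sat(~safe) = {1, 3}, add states in Sat(grant) with some successor in Z. Z1 = {1, 2, 3, 5}; Z2 = {1, 2, 3, 5, 6}; fixed.
Sat(E[grant U ~safe]) = {1, 2, 3, 5, 6}
Sat(EX E[grant U ~safe]) = {s : some successor in {1, 2, 3, 5, 6}} = {0, 1, 2, 3, 4, 5, 6}
|Sat(EX E[grant U ~safe])| = |{0, 1, 2, 3, 4, 5, 6}| = 7.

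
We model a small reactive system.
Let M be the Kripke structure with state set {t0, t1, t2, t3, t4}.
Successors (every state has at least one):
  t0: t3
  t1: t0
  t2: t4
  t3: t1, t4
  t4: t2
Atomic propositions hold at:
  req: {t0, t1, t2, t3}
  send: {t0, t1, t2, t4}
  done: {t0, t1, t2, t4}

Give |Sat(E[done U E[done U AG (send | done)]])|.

Sat(send | done) = {t0, t1, t2, t4}
AG (send | done): greatest fixpoint, start Z0 = {t0, t1, t2, t4}, keep only states in Sat with every successor in Z. Z1 = {t1, t2, t4}; Z2 = {t2, t4}; fixed.
Sat(AG (send | done)) = {t2, t4}
E[done U AG (send | done)]: least fixpoint, start Z0 = Sat(AG (send | done)) = {t2, t4}, add states in Sat(done) with some successor in Z. Already a fixed point.
Sat(E[done U AG (send | done)]) = {t2, t4}
E[done U E[done U AG (send | done)]]: least fixpoint, start Z0 = Sat(E[done U AG (send | done)]) = {t2, t4}, add states in Sat(done) with some successor in Z. Already a fixed point.
Sat(E[done U E[done U AG (send | done)]]) = {t2, t4}
|Sat(E[done U E[done U AG (send | done)]])| = |{t2, t4}| = 2.

2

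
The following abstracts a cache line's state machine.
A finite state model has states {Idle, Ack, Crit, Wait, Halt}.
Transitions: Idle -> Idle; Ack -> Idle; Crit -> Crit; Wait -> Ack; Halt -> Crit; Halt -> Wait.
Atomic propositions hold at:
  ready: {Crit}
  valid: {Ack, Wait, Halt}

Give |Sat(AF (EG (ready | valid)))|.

Sat(ready | valid) = {Ack, Crit, Wait, Halt}
EG (ready | valid): greatest fixpoint, start Z0 = {Ack, Crit, Wait, Halt}, keep only states in Sat with some successor in Z. Z1 = {Crit, Wait, Halt}; Z2 = {Crit, Halt}; fixed.
Sat(EG (ready | valid)) = {Crit, Halt}
AF (EG (ready | valid)): least fixpoint, start Z0 = {Crit, Halt}, add states with every successor in Z. Already a fixed point.
Sat(AF (EG (ready | valid))) = {Crit, Halt}
|Sat(AF (EG (ready | valid)))| = |{Crit, Halt}| = 2.

2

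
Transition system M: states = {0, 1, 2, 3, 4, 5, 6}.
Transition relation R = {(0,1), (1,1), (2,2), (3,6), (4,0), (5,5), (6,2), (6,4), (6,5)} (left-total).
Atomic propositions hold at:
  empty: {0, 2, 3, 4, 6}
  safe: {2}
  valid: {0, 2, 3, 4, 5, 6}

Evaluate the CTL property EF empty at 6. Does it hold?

Yes

EF empty: least fixpoint, start Z0 = {0, 2, 3, 4, 6}, add states with some successor in Z. Already a fixed point.
Sat(EF empty) = {0, 2, 3, 4, 6}
6 ∈ Sat(EF empty) = {0, 2, 3, 4, 6}, so the formula holds at 6.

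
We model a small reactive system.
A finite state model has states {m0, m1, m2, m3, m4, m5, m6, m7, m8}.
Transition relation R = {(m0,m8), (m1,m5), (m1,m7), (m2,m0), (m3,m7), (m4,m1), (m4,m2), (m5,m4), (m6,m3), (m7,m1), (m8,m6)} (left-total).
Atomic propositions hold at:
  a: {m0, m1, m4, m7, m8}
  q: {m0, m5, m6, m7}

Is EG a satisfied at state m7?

Yes

EG a: greatest fixpoint, start Z0 = {m0, m1, m4, m7, m8}, keep only states in Sat with some successor in Z. Z1 = {m0, m1, m4, m7}; Z2 = {m1, m4, m7}; fixed.
Sat(EG a) = {m1, m4, m7}
m7 ∈ Sat(EG a) = {m1, m4, m7}, so the formula holds at m7.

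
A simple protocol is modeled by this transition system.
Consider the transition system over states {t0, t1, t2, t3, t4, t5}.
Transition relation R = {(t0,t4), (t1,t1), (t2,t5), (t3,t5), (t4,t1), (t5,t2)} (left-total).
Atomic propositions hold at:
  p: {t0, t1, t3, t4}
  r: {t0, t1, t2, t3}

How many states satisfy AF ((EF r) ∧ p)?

EF r: least fixpoint, start Z0 = {t0, t1, t2, t3}, add states with some successor in Z. Z1 = {t0, t1, t2, t3, t4, t5}; fixed.
Sat(EF r) = {t0, t1, t2, t3, t4, t5}
Sat((EF r) ∧ p) = {t0, t1, t3, t4}
AF ((EF r) ∧ p): least fixpoint, start Z0 = {t0, t1, t3, t4}, add states with every successor in Z. Already a fixed point.
Sat(AF ((EF r) ∧ p)) = {t0, t1, t3, t4}
|Sat(AF ((EF r) ∧ p))| = |{t0, t1, t3, t4}| = 4.

4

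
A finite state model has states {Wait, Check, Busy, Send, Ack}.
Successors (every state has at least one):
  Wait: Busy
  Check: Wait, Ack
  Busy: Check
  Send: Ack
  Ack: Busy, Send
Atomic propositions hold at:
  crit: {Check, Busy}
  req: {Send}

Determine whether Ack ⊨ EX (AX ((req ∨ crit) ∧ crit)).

Yes

Sat(req ∨ crit) = {Check, Busy, Send}
Sat((req ∨ crit) ∧ crit) = {Check, Busy}
Sat(AX ((req ∨ crit) ∧ crit)) = {s : every successor in {Check, Busy}} = {Wait, Busy}
Sat(EX (AX ((req ∨ crit) ∧ crit))) = {s : some successor in {Wait, Busy}} = {Wait, Check, Ack}
Ack ∈ Sat(EX (AX ((req ∨ crit) ∧ crit))) = {Wait, Check, Ack}, so the formula holds at Ack.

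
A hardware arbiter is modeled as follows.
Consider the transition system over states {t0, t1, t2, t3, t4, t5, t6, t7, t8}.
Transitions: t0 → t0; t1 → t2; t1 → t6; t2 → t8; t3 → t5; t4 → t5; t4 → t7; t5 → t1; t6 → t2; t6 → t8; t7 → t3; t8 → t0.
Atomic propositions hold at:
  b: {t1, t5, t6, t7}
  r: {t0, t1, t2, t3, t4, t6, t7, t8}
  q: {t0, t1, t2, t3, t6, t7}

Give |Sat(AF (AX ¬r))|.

2

Sat(¬r) = {t5}
Sat(AX ¬r) = {s : every successor in {t5}} = {t3}
AF (AX ¬r): least fixpoint, start Z0 = {t3}, add states with every successor in Z. Z1 = {t3, t7}; fixed.
Sat(AF (AX ¬r)) = {t3, t7}
|Sat(AF (AX ¬r))| = |{t3, t7}| = 2.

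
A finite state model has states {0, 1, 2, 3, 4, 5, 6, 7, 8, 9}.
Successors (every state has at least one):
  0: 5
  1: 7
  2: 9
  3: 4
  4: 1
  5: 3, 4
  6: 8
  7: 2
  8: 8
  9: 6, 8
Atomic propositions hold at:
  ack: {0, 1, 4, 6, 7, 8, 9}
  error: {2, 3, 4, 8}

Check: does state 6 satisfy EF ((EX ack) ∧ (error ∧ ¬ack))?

No

Sat(EX ack) = {s : some successor in {0, 1, 4, 6, 7, 8, 9}} = {1, 2, 3, 4, 5, 6, 8, 9}
Sat(¬ack) = {2, 3, 5}
Sat(error ∧ ¬ack) = {2, 3}
Sat((EX ack) ∧ (error ∧ ¬ack)) = {2, 3}
EF ((EX ack) ∧ (error ∧ ¬ack)): least fixpoint, start Z0 = {2, 3}, add states with some successor in Z. Z1 = {2, 3, 5, 7}; Z2 = {0, 1, 2, 3, 5, 7}; Z3 = {0, 1, 2, 3, 4, 5, 7}; fixed.
Sat(EF ((EX ack) ∧ (error ∧ ¬ack))) = {0, 1, 2, 3, 4, 5, 7}
6 ∉ Sat(EF ((EX ack) ∧ (error ∧ ¬ack))) = {0, 1, 2, 3, 4, 5, 7}, so the formula does not hold at 6.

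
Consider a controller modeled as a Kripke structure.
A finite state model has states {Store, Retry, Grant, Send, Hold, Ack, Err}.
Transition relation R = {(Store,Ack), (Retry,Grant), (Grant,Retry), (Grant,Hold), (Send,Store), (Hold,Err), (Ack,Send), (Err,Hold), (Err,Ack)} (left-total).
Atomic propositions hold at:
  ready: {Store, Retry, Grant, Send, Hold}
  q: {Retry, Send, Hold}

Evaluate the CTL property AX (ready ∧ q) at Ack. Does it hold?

Yes

Sat(ready ∧ q) = {Retry, Send, Hold}
Sat(AX (ready ∧ q)) = {s : every successor in {Retry, Send, Hold}} = {Grant, Ack}
Ack ∈ Sat(AX (ready ∧ q)) = {Grant, Ack}, so the formula holds at Ack.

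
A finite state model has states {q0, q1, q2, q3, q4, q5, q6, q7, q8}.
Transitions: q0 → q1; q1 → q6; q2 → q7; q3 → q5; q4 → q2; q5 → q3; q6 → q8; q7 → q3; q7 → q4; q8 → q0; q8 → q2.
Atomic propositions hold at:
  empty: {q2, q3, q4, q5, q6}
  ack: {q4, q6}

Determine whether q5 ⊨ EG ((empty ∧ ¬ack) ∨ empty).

Yes

Sat(¬ack) = {q0, q1, q2, q3, q5, q7, q8}
Sat(empty ∧ ¬ack) = {q2, q3, q5}
Sat((empty ∧ ¬ack) ∨ empty) = {q2, q3, q4, q5, q6}
EG ((empty ∧ ¬ack) ∨ empty): greatest fixpoint, start Z0 = {q2, q3, q4, q5, q6}, keep only states in Sat with some successor in Z. Z1 = {q3, q4, q5}; Z2 = {q3, q5}; fixed.
Sat(EG ((empty ∧ ¬ack) ∨ empty)) = {q3, q5}
q5 ∈ Sat(EG ((empty ∧ ¬ack) ∨ empty)) = {q3, q5}, so the formula holds at q5.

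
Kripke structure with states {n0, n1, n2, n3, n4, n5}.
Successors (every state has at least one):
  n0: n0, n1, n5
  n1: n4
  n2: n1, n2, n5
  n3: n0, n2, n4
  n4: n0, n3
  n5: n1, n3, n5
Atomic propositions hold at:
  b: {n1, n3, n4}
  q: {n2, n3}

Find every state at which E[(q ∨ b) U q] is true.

{n1, n2, n3, n4}

Sat(q ∨ b) = {n1, n2, n3, n4}
E[(q ∨ b) U q]: least fixpoint, start Z0 = Sat(q) = {n2, n3}, add states in Sat(q ∨ b) with some successor in Z. Z1 = {n2, n3, n4}; Z2 = {n1, n2, n3, n4}; fixed.
Sat(E[(q ∨ b) U q]) = {n1, n2, n3, n4}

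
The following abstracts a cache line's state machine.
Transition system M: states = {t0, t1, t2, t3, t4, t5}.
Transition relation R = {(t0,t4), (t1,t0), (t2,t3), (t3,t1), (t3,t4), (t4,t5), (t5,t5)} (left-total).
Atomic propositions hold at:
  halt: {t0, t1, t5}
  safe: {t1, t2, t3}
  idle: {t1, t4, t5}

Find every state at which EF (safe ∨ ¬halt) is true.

Sat(¬halt) = {t2, t3, t4}
Sat(safe ∨ ¬halt) = {t1, t2, t3, t4}
EF (safe ∨ ¬halt): least fixpoint, start Z0 = {t1, t2, t3, t4}, add states with some successor in Z. Z1 = {t0, t1, t2, t3, t4}; fixed.
Sat(EF (safe ∨ ¬halt)) = {t0, t1, t2, t3, t4}

{t0, t1, t2, t3, t4}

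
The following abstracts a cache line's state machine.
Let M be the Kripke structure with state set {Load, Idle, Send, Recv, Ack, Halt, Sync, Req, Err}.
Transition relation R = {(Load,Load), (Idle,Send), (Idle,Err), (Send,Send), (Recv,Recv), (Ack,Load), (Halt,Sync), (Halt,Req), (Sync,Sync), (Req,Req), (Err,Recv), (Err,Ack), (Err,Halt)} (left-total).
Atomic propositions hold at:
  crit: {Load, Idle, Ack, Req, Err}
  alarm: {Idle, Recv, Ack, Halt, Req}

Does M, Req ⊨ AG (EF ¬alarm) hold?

Sat(¬alarm) = {Load, Send, Sync, Err}
EF ¬alarm: least fixpoint, start Z0 = {Load, Send, Sync, Err}, add states with some successor in Z. Z1 = {Load, Idle, Send, Ack, Halt, Sync, Err}; fixed.
Sat(EF ¬alarm) = {Load, Idle, Send, Ack, Halt, Sync, Err}
AG (EF ¬alarm): greatest fixpoint, start Z0 = {Load, Idle, Send, Ack, Halt, Sync, Err}, keep only states in Sat with every successor in Z. Z1 = {Load, Idle, Send, Ack, Sync}; Z2 = {Load, Send, Ack, Sync}; fixed.
Sat(AG (EF ¬alarm)) = {Load, Send, Ack, Sync}
Req ∉ Sat(AG (EF ¬alarm)) = {Load, Send, Ack, Sync}, so the formula does not hold at Req.

No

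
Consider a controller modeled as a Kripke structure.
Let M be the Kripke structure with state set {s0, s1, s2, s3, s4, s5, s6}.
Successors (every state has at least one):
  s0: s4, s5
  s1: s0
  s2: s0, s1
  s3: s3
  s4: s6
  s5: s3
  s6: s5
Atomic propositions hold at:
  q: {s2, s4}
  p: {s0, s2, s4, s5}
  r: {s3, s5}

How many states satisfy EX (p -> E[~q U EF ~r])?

6

Sat(~q) = {s0, s1, s3, s5, s6}
Sat(~r) = {s0, s1, s2, s4, s6}
EF ~r: least fixpoint, start Z0 = {s0, s1, s2, s4, s6}, add states with some successor in Z. Already a fixed point.
Sat(EF ~r) = {s0, s1, s2, s4, s6}
E[~q U EF ~r]: least fixpoint, start Z0 = Sat(EF ~r) = {s0, s1, s2, s4, s6}, add states in Sat(~q) with some successor in Z. Already a fixed point.
Sat(E[~q U EF ~r]) = {s0, s1, s2, s4, s6}
Sat(p -> E[~q U EF ~r]) = {s0, s1, s2, s3, s4, s6}
Sat(EX (p -> E[~q U EF ~r])) = {s : some successor in {s0, s1, s2, s3, s4, s6}} = {s0, s1, s2, s3, s4, s5}
|Sat(EX (p -> E[~q U EF ~r]))| = |{s0, s1, s2, s3, s4, s5}| = 6.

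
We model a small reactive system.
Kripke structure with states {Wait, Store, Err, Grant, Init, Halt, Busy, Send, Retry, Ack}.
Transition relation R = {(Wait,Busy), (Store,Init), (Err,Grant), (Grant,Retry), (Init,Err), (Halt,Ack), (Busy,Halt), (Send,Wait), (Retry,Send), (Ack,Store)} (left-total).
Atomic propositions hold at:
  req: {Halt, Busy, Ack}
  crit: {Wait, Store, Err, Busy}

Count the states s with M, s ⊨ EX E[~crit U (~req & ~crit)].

4

Sat(~crit) = {Grant, Init, Halt, Send, Retry, Ack}
Sat(~req) = {Wait, Store, Err, Grant, Init, Send, Retry}
Sat(~req & ~crit) = {Grant, Init, Send, Retry}
E[~crit U (~req & ~crit)]: least fixpoint, start Z0 = Sat((~req & ~crit)) = {Grant, Init, Send, Retry}, add states in Sat(~crit) with some successor in Z. Already a fixed point.
Sat(E[~crit U (~req & ~crit)]) = {Grant, Init, Send, Retry}
Sat(EX E[~crit U (~req & ~crit)]) = {s : some successor in {Grant, Init, Send, Retry}} = {Store, Err, Grant, Retry}
|Sat(EX E[~crit U (~req & ~crit)])| = |{Store, Err, Grant, Retry}| = 4.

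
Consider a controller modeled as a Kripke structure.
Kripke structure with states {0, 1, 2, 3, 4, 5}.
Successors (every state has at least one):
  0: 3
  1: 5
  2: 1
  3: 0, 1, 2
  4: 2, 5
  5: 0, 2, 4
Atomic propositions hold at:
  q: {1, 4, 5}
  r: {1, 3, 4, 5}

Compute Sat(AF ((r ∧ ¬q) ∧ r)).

Sat(¬q) = {0, 2, 3}
Sat(r ∧ ¬q) = {3}
Sat((r ∧ ¬q) ∧ r) = {3}
AF ((r ∧ ¬q) ∧ r): least fixpoint, start Z0 = {3}, add states with every successor in Z. Z1 = {0, 3}; fixed.
Sat(AF ((r ∧ ¬q) ∧ r)) = {0, 3}

{0, 3}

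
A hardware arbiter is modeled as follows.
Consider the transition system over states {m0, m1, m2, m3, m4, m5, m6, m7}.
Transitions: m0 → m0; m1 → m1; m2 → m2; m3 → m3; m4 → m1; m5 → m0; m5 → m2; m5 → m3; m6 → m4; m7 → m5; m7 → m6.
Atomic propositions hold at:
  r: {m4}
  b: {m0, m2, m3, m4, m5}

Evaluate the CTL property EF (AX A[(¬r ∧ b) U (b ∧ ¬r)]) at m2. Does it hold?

Sat(¬r) = {m0, m1, m2, m3, m5, m6, m7}
Sat(¬r ∧ b) = {m0, m2, m3, m5}
Sat(b ∧ ¬r) = {m0, m2, m3, m5}
A[(¬r ∧ b) U (b ∧ ¬r)]: least fixpoint, start Z0 = Sat((b ∧ ¬r)) = {m0, m2, m3, m5}, add states in Sat(¬r ∧ b) with every successor in Z. Already a fixed point.
Sat(A[(¬r ∧ b) U (b ∧ ¬r)]) = {m0, m2, m3, m5}
Sat(AX A[(¬r ∧ b) U (b ∧ ¬r)]) = {s : every successor in {m0, m2, m3, m5}} = {m0, m2, m3, m5}
EF (AX A[(¬r ∧ b) U (b ∧ ¬r)]): least fixpoint, start Z0 = {m0, m2, m3, m5}, add states with some successor in Z. Z1 = {m0, m2, m3, m5, m7}; fixed.
Sat(EF (AX A[(¬r ∧ b) U (b ∧ ¬r)])) = {m0, m2, m3, m5, m7}
m2 ∈ Sat(EF (AX A[(¬r ∧ b) U (b ∧ ¬r)])) = {m0, m2, m3, m5, m7}, so the formula holds at m2.

Yes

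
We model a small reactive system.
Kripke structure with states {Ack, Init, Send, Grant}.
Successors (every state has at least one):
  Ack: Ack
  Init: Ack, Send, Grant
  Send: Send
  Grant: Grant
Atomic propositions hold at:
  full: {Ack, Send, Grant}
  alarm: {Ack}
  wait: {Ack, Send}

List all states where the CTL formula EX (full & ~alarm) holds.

Sat(~alarm) = {Init, Send, Grant}
Sat(full & ~alarm) = {Send, Grant}
Sat(EX (full & ~alarm)) = {s : some successor in {Send, Grant}} = {Init, Send, Grant}

{Init, Send, Grant}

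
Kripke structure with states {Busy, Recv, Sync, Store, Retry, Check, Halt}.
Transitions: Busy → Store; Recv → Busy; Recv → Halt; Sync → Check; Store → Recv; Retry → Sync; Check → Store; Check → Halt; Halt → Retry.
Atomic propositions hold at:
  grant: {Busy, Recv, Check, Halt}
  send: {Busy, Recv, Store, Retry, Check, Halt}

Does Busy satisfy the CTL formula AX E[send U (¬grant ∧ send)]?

Yes

Sat(¬grant) = {Sync, Store, Retry}
Sat(¬grant ∧ send) = {Store, Retry}
E[send U (¬grant ∧ send)]: least fixpoint, start Z0 = Sat((¬grant ∧ send)) = {Store, Retry}, add states in Sat(send) with some successor in Z. Z1 = {Busy, Store, Retry, Check, Halt}; Z2 = {Busy, Recv, Store, Retry, Check, Halt}; fixed.
Sat(E[send U (¬grant ∧ send)]) = {Busy, Recv, Store, Retry, Check, Halt}
Sat(AX E[send U (¬grant ∧ send)]) = {s : every successor in {Busy, Recv, Store, Retry, Check, Halt}} = {Busy, Recv, Sync, Store, Check, Halt}
Busy ∈ Sat(AX E[send U (¬grant ∧ send)]) = {Busy, Recv, Sync, Store, Check, Halt}, so the formula holds at Busy.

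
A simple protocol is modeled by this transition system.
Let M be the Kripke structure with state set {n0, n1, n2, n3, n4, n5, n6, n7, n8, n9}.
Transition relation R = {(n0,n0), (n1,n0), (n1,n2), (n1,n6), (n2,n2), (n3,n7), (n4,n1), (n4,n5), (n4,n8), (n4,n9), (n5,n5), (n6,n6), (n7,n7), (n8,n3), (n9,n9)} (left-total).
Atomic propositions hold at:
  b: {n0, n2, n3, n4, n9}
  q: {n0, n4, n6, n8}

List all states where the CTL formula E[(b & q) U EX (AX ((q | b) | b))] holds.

Sat(b & q) = {n0, n4}
Sat(q | b) = {n0, n2, n3, n4, n6, n8, n9}
Sat((q | b) | b) = {n0, n2, n3, n4, n6, n8, n9}
Sat(AX ((q | b) | b)) = {s : every successor in {n0, n2, n3, n4, n6, n8, n9}} = {n0, n1, n2, n6, n8, n9}
Sat(EX (AX ((q | b) | b))) = {s : some successor in {n0, n1, n2, n6, n8, n9}} = {n0, n1, n2, n4, n6, n9}
E[(b & q) U EX (AX ((q | b) | b))]: least fixpoint, start Z0 = Sat(EX (AX ((q | b) | b))) = {n0, n1, n2, n4, n6, n9}, add states in Sat(b & q) with some successor in Z. Already a fixed point.
Sat(E[(b & q) U EX (AX ((q | b) | b))]) = {n0, n1, n2, n4, n6, n9}

{n0, n1, n2, n4, n6, n9}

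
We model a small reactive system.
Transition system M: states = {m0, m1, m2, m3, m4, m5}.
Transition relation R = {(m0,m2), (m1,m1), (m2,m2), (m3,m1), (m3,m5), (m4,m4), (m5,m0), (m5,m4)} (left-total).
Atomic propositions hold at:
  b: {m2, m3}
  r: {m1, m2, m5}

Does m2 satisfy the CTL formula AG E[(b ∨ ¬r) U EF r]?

Yes

Sat(¬r) = {m0, m3, m4}
Sat(b ∨ ¬r) = {m0, m2, m3, m4}
EF r: least fixpoint, start Z0 = {m1, m2, m5}, add states with some successor in Z. Z1 = {m0, m1, m2, m3, m5}; fixed.
Sat(EF r) = {m0, m1, m2, m3, m5}
E[(b ∨ ¬r) U EF r]: least fixpoint, start Z0 = Sat(EF r) = {m0, m1, m2, m3, m5}, add states in Sat(b ∨ ¬r) with some successor in Z. Already a fixed point.
Sat(E[(b ∨ ¬r) U EF r]) = {m0, m1, m2, m3, m5}
AG E[(b ∨ ¬r) U EF r]: greatest fixpoint, start Z0 = {m0, m1, m2, m3, m5}, keep only states in Sat with every successor in Z. Z1 = {m0, m1, m2, m3}; Z2 = {m0, m1, m2}; fixed.
Sat(AG E[(b ∨ ¬r) U EF r]) = {m0, m1, m2}
m2 ∈ Sat(AG E[(b ∨ ¬r) U EF r]) = {m0, m1, m2}, so the formula holds at m2.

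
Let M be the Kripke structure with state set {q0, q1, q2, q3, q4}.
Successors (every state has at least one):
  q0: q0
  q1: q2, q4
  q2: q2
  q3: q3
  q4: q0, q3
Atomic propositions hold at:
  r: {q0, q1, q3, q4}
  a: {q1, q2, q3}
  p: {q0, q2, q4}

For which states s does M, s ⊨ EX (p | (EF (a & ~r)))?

Sat(~r) = {q2}
Sat(a & ~r) = {q2}
EF (a & ~r): least fixpoint, start Z0 = {q2}, add states with some successor in Z. Z1 = {q1, q2}; fixed.
Sat(EF (a & ~r)) = {q1, q2}
Sat(p | (EF (a & ~r))) = {q0, q1, q2, q4}
Sat(EX (p | (EF (a & ~r)))) = {s : some successor in {q0, q1, q2, q4}} = {q0, q1, q2, q4}

{q0, q1, q2, q4}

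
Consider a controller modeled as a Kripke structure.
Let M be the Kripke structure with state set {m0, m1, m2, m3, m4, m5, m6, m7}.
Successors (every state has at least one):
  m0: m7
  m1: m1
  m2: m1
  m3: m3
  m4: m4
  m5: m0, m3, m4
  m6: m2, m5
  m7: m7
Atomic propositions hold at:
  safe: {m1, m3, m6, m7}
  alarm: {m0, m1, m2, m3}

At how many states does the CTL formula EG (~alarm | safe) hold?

6

Sat(~alarm) = {m4, m5, m6, m7}
Sat(~alarm | safe) = {m1, m3, m4, m5, m6, m7}
EG (~alarm | safe): greatest fixpoint, start Z0 = {m1, m3, m4, m5, m6, m7}, keep only states in Sat with some successor in Z. Already a fixed point.
Sat(EG (~alarm | safe)) = {m1, m3, m4, m5, m6, m7}
|Sat(EG (~alarm | safe))| = |{m1, m3, m4, m5, m6, m7}| = 6.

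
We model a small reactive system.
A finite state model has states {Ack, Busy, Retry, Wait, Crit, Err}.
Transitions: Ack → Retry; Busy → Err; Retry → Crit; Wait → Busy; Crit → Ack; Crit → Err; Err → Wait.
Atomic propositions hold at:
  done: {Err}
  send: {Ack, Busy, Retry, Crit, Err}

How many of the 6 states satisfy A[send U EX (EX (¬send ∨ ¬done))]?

5

Sat(¬send) = {Wait}
Sat(¬done) = {Ack, Busy, Retry, Wait, Crit}
Sat(¬send ∨ ¬done) = {Ack, Busy, Retry, Wait, Crit}
Sat(EX (¬send ∨ ¬done)) = {s : some successor in {Ack, Busy, Retry, Wait, Crit}} = {Ack, Retry, Wait, Crit, Err}
Sat(EX (EX (¬send ∨ ¬done))) = {s : some successor in {Ack, Retry, Wait, Crit, Err}} = {Ack, Busy, Retry, Crit, Err}
A[send U EX (EX (¬send ∨ ¬done))]: least fixpoint, start Z0 = Sat(EX (EX (¬send ∨ ¬done))) = {Ack, Busy, Retry, Crit, Err}, add states in Sat(send) with every successor in Z. Already a fixed point.
Sat(A[send U EX (EX (¬send ∨ ¬done))]) = {Ack, Busy, Retry, Crit, Err}
|Sat(A[send U EX (EX (¬send ∨ ¬done))])| = |{Ack, Busy, Retry, Crit, Err}| = 5.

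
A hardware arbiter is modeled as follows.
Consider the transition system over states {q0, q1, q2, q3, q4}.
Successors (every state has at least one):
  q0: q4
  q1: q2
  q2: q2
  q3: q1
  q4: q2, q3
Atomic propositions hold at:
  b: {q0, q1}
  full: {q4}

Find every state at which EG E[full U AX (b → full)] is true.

{q0, q1, q2, q4}

Sat(b → full) = {q2, q3, q4}
Sat(AX (b → full)) = {s : every successor in {q2, q3, q4}} = {q0, q1, q2, q4}
E[full U AX (b → full)]: least fixpoint, start Z0 = Sat(AX (b → full)) = {q0, q1, q2, q4}, add states in Sat(full) with some successor in Z. Already a fixed point.
Sat(E[full U AX (b → full)]) = {q0, q1, q2, q4}
EG E[full U AX (b → full)]: greatest fixpoint, start Z0 = {q0, q1, q2, q4}, keep only states in Sat with some successor in Z. Already a fixed point.
Sat(EG E[full U AX (b → full)]) = {q0, q1, q2, q4}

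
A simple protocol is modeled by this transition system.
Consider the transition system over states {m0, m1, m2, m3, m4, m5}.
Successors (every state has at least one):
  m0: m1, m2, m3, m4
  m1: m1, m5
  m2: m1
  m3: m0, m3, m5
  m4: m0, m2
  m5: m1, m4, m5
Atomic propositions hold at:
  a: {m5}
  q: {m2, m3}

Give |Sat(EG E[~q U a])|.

Sat(~q) = {m0, m1, m4, m5}
E[~q U a]: least fixpoint, start Z0 = Sat(a) = {m5}, add states in Sat(~q) with some successor in Z. Z1 = {m1, m5}; Z2 = {m0, m1, m5}; Z3 = {m0, m1, m4, m5}; fixed.
Sat(E[~q U a]) = {m0, m1, m4, m5}
EG E[~q U a]: greatest fixpoint, start Z0 = {m0, m1, m4, m5}, keep only states in Sat with some successor in Z. Already a fixed point.
Sat(EG E[~q U a]) = {m0, m1, m4, m5}
|Sat(EG E[~q U a])| = |{m0, m1, m4, m5}| = 4.

4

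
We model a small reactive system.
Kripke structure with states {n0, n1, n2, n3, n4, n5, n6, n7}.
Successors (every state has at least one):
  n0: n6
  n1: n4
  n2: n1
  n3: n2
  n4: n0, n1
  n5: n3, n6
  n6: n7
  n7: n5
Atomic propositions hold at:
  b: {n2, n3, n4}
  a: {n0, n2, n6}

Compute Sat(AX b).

Sat(AX b) = {s : every successor in {n2, n3, n4}} = {n1, n3}

{n1, n3}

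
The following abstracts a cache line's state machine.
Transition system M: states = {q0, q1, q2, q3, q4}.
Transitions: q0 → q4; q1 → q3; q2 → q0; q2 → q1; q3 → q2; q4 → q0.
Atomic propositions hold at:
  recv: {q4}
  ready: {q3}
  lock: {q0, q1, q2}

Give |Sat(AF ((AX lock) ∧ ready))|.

2

Sat(AX lock) = {s : every successor in {q0, q1, q2}} = {q2, q3, q4}
Sat((AX lock) ∧ ready) = {q3}
AF ((AX lock) ∧ ready): least fixpoint, start Z0 = {q3}, add states with every successor in Z. Z1 = {q1, q3}; fixed.
Sat(AF ((AX lock) ∧ ready)) = {q1, q3}
|Sat(AF ((AX lock) ∧ ready))| = |{q1, q3}| = 2.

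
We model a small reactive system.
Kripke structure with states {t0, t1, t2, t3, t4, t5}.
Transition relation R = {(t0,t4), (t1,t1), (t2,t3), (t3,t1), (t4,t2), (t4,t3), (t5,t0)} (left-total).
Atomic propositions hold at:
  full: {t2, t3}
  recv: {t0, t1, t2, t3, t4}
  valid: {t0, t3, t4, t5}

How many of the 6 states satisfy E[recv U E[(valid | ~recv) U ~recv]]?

1

Sat(~recv) = {t5}
Sat(valid | ~recv) = {t0, t3, t4, t5}
E[(valid | ~recv) U ~recv]: least fixpoint, start Z0 = Sat(~recv) = {t5}, add states in Sat(valid | ~recv) with some successor in Z. Already a fixed point.
Sat(E[(valid | ~recv) U ~recv]) = {t5}
E[recv U E[(valid | ~recv) U ~recv]]: least fixpoint, start Z0 = Sat(E[(valid | ~recv) U ~recv]) = {t5}, add states in Sat(recv) with some successor in Z. Already a fixed point.
Sat(E[recv U E[(valid | ~recv) U ~recv]]) = {t5}
|Sat(E[recv U E[(valid | ~recv) U ~recv]])| = |{t5}| = 1.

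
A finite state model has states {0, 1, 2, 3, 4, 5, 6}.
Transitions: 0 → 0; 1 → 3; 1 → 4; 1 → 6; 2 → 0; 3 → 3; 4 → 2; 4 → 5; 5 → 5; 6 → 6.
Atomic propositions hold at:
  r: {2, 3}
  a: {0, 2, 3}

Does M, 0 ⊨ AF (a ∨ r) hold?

Sat(a ∨ r) = {0, 2, 3}
AF (a ∨ r): least fixpoint, start Z0 = {0, 2, 3}, add states with every successor in Z. Already a fixed point.
Sat(AF (a ∨ r)) = {0, 2, 3}
0 ∈ Sat(AF (a ∨ r)) = {0, 2, 3}, so the formula holds at 0.

Yes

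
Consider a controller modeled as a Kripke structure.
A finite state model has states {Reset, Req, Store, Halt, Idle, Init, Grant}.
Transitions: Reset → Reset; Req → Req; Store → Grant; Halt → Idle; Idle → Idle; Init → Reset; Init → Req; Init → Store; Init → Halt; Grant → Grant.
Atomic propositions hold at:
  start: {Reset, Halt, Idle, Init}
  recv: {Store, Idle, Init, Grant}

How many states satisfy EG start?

4

EG start: greatest fixpoint, start Z0 = {Reset, Halt, Idle, Init}, keep only states in Sat with some successor in Z. Already a fixed point.
Sat(EG start) = {Reset, Halt, Idle, Init}
|Sat(EG start)| = |{Reset, Halt, Idle, Init}| = 4.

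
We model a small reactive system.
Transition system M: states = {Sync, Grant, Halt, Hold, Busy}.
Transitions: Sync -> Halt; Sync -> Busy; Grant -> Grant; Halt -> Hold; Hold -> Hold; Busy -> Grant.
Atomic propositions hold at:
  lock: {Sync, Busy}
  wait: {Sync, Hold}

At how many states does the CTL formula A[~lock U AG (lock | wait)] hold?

Sat(~lock) = {Grant, Halt, Hold}
Sat(lock | wait) = {Sync, Hold, Busy}
AG (lock | wait): greatest fixpoint, start Z0 = {Sync, Hold, Busy}, keep only states in Sat with every successor in Z. Z1 = {Hold}; fixed.
Sat(AG (lock | wait)) = {Hold}
A[~lock U AG (lock | wait)]: least fixpoint, start Z0 = Sat(AG (lock | wait)) = {Hold}, add states in Sat(~lock) with every successor in Z. Z1 = {Halt, Hold}; fixed.
Sat(A[~lock U AG (lock | wait)]) = {Halt, Hold}
|Sat(A[~lock U AG (lock | wait)])| = |{Halt, Hold}| = 2.

2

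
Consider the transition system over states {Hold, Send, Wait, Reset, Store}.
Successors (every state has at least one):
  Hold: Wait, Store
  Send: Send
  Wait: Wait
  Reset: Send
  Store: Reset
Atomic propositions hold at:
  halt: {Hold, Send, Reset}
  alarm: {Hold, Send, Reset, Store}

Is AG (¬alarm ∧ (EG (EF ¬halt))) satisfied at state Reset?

Sat(¬alarm) = {Wait}
Sat(¬halt) = {Wait, Store}
EF ¬halt: least fixpoint, start Z0 = {Wait, Store}, add states with some successor in Z. Z1 = {Hold, Wait, Store}; fixed.
Sat(EF ¬halt) = {Hold, Wait, Store}
EG (EF ¬halt): greatest fixpoint, start Z0 = {Hold, Wait, Store}, keep only states in Sat with some successor in Z. Z1 = {Hold, Wait}; fixed.
Sat(EG (EF ¬halt)) = {Hold, Wait}
Sat(¬alarm ∧ (EG (EF ¬halt))) = {Wait}
AG (¬alarm ∧ (EG (EF ¬halt))): greatest fixpoint, start Z0 = {Wait}, keep only states in Sat with every successor in Z. Already a fixed point.
Sat(AG (¬alarm ∧ (EG (EF ¬halt)))) = {Wait}
Reset ∉ Sat(AG (¬alarm ∧ (EG (EF ¬halt)))) = {Wait}, so the formula does not hold at Reset.

No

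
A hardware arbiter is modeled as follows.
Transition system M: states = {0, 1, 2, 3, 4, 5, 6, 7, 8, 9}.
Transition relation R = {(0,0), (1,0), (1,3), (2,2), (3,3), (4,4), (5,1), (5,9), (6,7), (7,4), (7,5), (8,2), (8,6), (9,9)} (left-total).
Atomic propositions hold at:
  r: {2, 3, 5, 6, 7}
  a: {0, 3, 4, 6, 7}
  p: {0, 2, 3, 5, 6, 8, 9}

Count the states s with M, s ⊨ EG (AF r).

3

AF r: least fixpoint, start Z0 = {2, 3, 5, 6, 7}, add states with every successor in Z. Z1 = {2, 3, 5, 6, 7, 8}; fixed.
Sat(AF r) = {2, 3, 5, 6, 7, 8}
EG (AF r): greatest fixpoint, start Z0 = {2, 3, 5, 6, 7, 8}, keep only states in Sat with some successor in Z. Z1 = {2, 3, 6, 7, 8}; Z2 = {2, 3, 6, 8}; Z3 = {2, 3, 8}; fixed.
Sat(EG (AF r)) = {2, 3, 8}
|Sat(EG (AF r))| = |{2, 3, 8}| = 3.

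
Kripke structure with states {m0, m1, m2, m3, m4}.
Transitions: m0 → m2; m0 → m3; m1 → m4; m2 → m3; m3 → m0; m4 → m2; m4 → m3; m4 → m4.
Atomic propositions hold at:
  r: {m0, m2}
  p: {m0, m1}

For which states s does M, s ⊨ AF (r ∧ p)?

{m0, m2, m3}

Sat(r ∧ p) = {m0}
AF (r ∧ p): least fixpoint, start Z0 = {m0}, add states with every successor in Z. Z1 = {m0, m3}; Z2 = {m0, m2, m3}; fixed.
Sat(AF (r ∧ p)) = {m0, m2, m3}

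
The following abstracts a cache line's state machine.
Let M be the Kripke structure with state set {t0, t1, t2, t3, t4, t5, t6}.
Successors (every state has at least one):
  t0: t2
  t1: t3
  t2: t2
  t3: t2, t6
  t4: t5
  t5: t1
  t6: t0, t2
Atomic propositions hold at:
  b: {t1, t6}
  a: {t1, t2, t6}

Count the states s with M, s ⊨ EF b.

5

EF b: least fixpoint, start Z0 = {t1, t6}, add states with some successor in Z. Z1 = {t1, t3, t5, t6}; Z2 = {t1, t3, t4, t5, t6}; fixed.
Sat(EF b) = {t1, t3, t4, t5, t6}
|Sat(EF b)| = |{t1, t3, t4, t5, t6}| = 5.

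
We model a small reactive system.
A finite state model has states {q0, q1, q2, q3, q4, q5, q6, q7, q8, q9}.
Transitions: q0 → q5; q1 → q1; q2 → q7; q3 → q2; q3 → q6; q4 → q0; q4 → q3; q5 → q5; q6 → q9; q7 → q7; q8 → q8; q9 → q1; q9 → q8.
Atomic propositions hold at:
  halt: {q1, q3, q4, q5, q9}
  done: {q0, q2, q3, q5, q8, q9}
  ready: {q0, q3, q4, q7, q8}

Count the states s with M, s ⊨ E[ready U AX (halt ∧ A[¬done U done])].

5

Sat(¬done) = {q1, q4, q6, q7}
A[¬done U done]: least fixpoint, start Z0 = Sat(done) = {q0, q2, q3, q5, q8, q9}, add states in Sat(¬done) with every successor in Z. Z1 = {q0, q2, q3, q4, q5, q6, q8, q9}; fixed.
Sat(A[¬done U done]) = {q0, q2, q3, q4, q5, q6, q8, q9}
Sat(halt ∧ A[¬done U done]) = {q3, q4, q5, q9}
Sat(AX (halt ∧ A[¬done U done])) = {s : every successor in {q3, q4, q5, q9}} = {q0, q5, q6}
E[ready U AX (halt ∧ A[¬done U done])]: least fixpoint, start Z0 = Sat(AX (halt ∧ A[¬done U done])) = {q0, q5, q6}, add states in Sat(ready) with some successor in Z. Z1 = {q0, q3, q4, q5, q6}; fixed.
Sat(E[ready U AX (halt ∧ A[¬done U done])]) = {q0, q3, q4, q5, q6}
|Sat(E[ready U AX (halt ∧ A[¬done U done])])| = |{q0, q3, q4, q5, q6}| = 5.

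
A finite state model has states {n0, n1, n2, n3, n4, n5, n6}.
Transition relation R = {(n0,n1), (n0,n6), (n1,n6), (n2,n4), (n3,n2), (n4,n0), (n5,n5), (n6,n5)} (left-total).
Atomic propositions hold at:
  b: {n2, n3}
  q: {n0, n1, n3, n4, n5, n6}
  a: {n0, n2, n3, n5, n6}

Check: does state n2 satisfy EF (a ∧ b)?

Sat(a ∧ b) = {n2, n3}
EF (a ∧ b): least fixpoint, start Z0 = {n2, n3}, add states with some successor in Z. Already a fixed point.
Sat(EF (a ∧ b)) = {n2, n3}
n2 ∈ Sat(EF (a ∧ b)) = {n2, n3}, so the formula holds at n2.

Yes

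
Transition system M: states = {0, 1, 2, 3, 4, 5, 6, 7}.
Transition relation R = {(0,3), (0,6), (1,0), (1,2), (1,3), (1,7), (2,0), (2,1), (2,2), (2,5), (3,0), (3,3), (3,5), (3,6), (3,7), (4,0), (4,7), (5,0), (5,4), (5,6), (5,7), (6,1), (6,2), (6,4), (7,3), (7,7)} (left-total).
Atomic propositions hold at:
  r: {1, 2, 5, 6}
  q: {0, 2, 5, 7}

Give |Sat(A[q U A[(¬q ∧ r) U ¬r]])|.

4

Sat(¬q) = {1, 3, 4, 6}
Sat(¬q ∧ r) = {1, 6}
Sat(¬r) = {0, 3, 4, 7}
A[(¬q ∧ r) U ¬r]: least fixpoint, start Z0 = Sat(¬r) = {0, 3, 4, 7}, add states in Sat(¬q ∧ r) with every successor in Z. Already a fixed point.
Sat(A[(¬q ∧ r) U ¬r]) = {0, 3, 4, 7}
A[q U A[(¬q ∧ r) U ¬r]]: least fixpoint, start Z0 = Sat(A[(¬q ∧ r) U ¬r]) = {0, 3, 4, 7}, add states in Sat(q) with every successor in Z. Already a fixed point.
Sat(A[q U A[(¬q ∧ r) U ¬r]]) = {0, 3, 4, 7}
|Sat(A[q U A[(¬q ∧ r) U ¬r]])| = |{0, 3, 4, 7}| = 4.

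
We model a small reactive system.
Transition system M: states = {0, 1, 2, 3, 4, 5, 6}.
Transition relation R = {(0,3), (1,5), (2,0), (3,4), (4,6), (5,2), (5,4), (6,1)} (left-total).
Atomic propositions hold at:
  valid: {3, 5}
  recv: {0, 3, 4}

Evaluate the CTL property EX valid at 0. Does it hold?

Sat(EX valid) = {s : some successor in {3, 5}} = {0, 1}
0 ∈ Sat(EX valid) = {0, 1}, so the formula holds at 0.

Yes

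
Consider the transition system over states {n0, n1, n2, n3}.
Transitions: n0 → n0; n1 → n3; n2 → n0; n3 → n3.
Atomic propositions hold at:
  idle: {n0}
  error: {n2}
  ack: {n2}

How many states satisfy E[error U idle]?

2

E[error U idle]: least fixpoint, start Z0 = Sat(idle) = {n0}, add states in Sat(error) with some successor in Z. Z1 = {n0, n2}; fixed.
Sat(E[error U idle]) = {n0, n2}
|Sat(E[error U idle])| = |{n0, n2}| = 2.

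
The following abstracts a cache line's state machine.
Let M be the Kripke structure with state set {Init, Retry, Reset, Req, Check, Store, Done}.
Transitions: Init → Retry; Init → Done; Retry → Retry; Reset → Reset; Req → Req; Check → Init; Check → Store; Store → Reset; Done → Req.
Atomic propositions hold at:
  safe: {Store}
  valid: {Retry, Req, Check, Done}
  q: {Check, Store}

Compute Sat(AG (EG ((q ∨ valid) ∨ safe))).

{Retry, Req, Done}

Sat(q ∨ valid) = {Retry, Req, Check, Store, Done}
Sat((q ∨ valid) ∨ safe) = {Retry, Req, Check, Store, Done}
EG ((q ∨ valid) ∨ safe): greatest fixpoint, start Z0 = {Retry, Req, Check, Store, Done}, keep only states in Sat with some successor in Z. Z1 = {Retry, Req, Check, Done}; Z2 = {Retry, Req, Done}; fixed.
Sat(EG ((q ∨ valid) ∨ safe)) = {Retry, Req, Done}
AG (EG ((q ∨ valid) ∨ safe)): greatest fixpoint, start Z0 = {Retry, Req, Done}, keep only states in Sat with every successor in Z. Already a fixed point.
Sat(AG (EG ((q ∨ valid) ∨ safe))) = {Retry, Req, Done}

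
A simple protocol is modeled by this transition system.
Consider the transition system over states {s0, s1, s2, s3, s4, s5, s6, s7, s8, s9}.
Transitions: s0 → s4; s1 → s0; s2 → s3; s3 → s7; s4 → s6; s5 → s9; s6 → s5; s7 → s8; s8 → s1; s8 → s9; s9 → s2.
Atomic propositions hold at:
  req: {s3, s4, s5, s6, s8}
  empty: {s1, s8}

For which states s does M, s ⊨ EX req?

Sat(EX req) = {s : some successor in {s3, s4, s5, s6, s8}} = {s0, s2, s4, s6, s7}

{s0, s2, s4, s6, s7}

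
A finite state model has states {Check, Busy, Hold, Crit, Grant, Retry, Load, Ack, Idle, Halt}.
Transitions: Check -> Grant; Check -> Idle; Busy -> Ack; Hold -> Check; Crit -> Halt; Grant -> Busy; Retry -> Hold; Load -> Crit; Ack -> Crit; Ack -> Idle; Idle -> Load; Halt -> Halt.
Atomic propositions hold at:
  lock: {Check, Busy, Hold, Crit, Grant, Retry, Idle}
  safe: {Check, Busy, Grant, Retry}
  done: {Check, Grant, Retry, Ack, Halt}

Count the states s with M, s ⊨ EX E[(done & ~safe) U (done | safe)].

Sat(~safe) = {Hold, Crit, Load, Ack, Idle, Halt}
Sat(done & ~safe) = {Ack, Halt}
Sat(done | safe) = {Check, Busy, Grant, Retry, Ack, Halt}
E[(done & ~safe) U (done | safe)]: least fixpoint, start Z0 = Sat((done | safe)) = {Check, Busy, Grant, Retry, Ack, Halt}, add states in Sat(done & ~safe) with some successor in Z. Already a fixed point.
Sat(E[(done & ~safe) U (done | safe)]) = {Check, Busy, Grant, Retry, Ack, Halt}
Sat(EX E[(done & ~safe) U (done | safe)]) = {s : some successor in {Check, Busy, Grant, Retry, Ack, Halt}} = {Check, Busy, Hold, Crit, Grant, Halt}
|Sat(EX E[(done & ~safe) U (done | safe)])| = |{Check, Busy, Hold, Crit, Grant, Halt}| = 6.

6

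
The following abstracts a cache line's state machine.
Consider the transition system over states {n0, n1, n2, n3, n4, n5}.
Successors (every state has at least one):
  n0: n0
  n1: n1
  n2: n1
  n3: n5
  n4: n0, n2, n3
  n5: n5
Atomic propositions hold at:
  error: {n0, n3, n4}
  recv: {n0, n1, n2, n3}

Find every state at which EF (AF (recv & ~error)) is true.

{n1, n2, n4}

Sat(~error) = {n1, n2, n5}
Sat(recv & ~error) = {n1, n2}
AF (recv & ~error): least fixpoint, start Z0 = {n1, n2}, add states with every successor in Z. Already a fixed point.
Sat(AF (recv & ~error)) = {n1, n2}
EF (AF (recv & ~error)): least fixpoint, start Z0 = {n1, n2}, add states with some successor in Z. Z1 = {n1, n2, n4}; fixed.
Sat(EF (AF (recv & ~error))) = {n1, n2, n4}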